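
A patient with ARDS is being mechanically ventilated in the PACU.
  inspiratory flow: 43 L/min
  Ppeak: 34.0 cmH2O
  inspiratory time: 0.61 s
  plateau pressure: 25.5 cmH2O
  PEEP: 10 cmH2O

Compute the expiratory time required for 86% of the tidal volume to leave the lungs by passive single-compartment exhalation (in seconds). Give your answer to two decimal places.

Flow: 43 L/min ÷ 60 = 0.7167 L/s.
Vt = flow × Ti = 0.7167 L/s × 0.61 s × 1000 mL/L = 437.19 mL.
R = (PIP − Pplat)/V̇ = (34.0 − 25.5) / 0.7167 = 8.5/0.7167 = 11.86 cmH2O·s/L.
C = Vt/(Pplat − PEEP) = 437.19 / (25.5 − 10) = 437.19/15.5 = 28.206 mL/cmH2O.
τ = R × C = 11.86 × 0.02821 L/cmH2O = 0.3346 s.
t = −τ·ln(1 − 0.86) = −0.3346·ln(0.14) = 0.6579 s.

0.66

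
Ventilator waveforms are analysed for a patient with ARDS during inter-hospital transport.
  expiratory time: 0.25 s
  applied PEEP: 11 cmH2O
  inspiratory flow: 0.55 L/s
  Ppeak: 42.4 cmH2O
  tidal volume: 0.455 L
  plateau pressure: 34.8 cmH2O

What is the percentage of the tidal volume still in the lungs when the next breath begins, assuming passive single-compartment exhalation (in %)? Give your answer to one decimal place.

R = (PIP − Pplat)/V̇ = (42.4 − 34.8) / 0.55 = 7.6/0.55 = 13.818 cmH2O·s/L.
C = Vt/(Pplat − PEEP) = 455.0 / (34.8 − 11) = 455.0/23.8 = 19.118 mL/cmH2O.
τ = R × C = 13.818 × 0.01912 L/cmH2O = 0.2642 s.
Fraction remaining at end-expiration = e^(−Te/τ) = e^(−0.25/0.2642) = 0.3882 → 38.82%.

38.8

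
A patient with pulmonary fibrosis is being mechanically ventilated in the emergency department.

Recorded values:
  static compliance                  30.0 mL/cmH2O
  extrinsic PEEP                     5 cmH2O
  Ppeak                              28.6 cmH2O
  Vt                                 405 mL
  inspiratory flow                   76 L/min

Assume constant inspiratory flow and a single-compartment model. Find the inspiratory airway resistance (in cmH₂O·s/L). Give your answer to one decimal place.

Flow: 76 L/min ÷ 60 = 1.2667 L/s.
Equation of motion (constant flow): PIP = Vt/C + R·V̇ + PEEP.
R·V̇ = PIP − Vt/C − PEEP = 28.6 − 405/30.0 − 5 = 28.6 − 13.5 − 5 = 10.1 cmH2O.
R = 10.1 / 1.2667 = 7.973 cmH2O·s/L.

8.0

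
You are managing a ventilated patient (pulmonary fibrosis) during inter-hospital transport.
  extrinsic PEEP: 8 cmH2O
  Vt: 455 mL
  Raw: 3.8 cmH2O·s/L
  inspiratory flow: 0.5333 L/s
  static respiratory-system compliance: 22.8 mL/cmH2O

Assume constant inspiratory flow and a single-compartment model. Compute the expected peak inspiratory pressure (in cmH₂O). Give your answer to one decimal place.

30.0

Equation of motion (constant flow): PIP = Vt/C + R·V̇ + PEEP.
PIP = 455/22.8 + 3.8×0.5333 + 8 = 19.956 + 2.027 + 8 = 29.983 cmH2O.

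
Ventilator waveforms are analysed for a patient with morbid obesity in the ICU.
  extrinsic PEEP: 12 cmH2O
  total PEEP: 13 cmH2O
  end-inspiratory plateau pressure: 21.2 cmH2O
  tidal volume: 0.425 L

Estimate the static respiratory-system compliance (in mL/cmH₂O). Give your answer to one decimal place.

51.8

End-expiratory occlusion gives total PEEP = 13 cmH2O (intrinsic PEEP = 13 − 12 = 1). Use total PEEP for the elastic gradient.
Cstat = Vt / (Pplat − PEEPtotal) = 425 / (21.2 − 13) = 425 / 8.2 = 51.829 mL/cmH2O.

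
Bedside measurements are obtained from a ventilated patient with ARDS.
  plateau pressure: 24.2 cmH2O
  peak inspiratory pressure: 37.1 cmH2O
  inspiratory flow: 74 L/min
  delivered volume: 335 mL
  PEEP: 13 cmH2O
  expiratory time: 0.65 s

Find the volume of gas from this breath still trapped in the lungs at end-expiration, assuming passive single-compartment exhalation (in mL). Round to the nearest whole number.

Flow: 74 L/min ÷ 60 = 1.2333 L/s.
R = (PIP − Pplat)/V̇ = (37.1 − 24.2) / 1.2333 = 12.9/1.2333 = 10.46 cmH2O·s/L.
C = Vt/(Pplat − PEEP) = 335.0 / (24.2 − 13) = 335.0/11.2 = 29.911 mL/cmH2O.
τ = R × C = 10.46 × 0.02991 L/cmH2O = 0.3129 s.
Fraction remaining = e^(−Te/τ) = e^(−0.65/0.3129) = 0.1253.
Trapped volume = 335.0 × 0.1253 = 41.976 mL.

42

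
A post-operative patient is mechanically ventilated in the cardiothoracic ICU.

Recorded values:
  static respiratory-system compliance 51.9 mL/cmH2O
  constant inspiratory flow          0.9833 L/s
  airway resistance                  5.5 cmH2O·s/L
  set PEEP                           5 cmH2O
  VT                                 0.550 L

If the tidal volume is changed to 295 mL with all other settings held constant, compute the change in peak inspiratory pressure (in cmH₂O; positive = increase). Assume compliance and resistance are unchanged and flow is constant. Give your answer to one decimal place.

PIP = Vt/C + R·V̇ + PEEP (constant-flow equation of motion).
Only the elastic term changes: ΔPIP = ΔVt / C = (295 − 550) / 51.9 = -4.913 cmH2O.

-4.9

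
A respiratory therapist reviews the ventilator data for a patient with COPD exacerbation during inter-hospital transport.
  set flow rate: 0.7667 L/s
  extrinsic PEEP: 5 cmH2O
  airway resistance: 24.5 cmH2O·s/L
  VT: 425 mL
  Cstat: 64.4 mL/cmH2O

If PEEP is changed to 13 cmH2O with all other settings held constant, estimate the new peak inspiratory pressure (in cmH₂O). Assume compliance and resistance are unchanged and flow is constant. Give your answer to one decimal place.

PIP = Vt/C + R·V̇ + PEEP (constant-flow equation of motion).
Only the baseline term changes: ΔPIP = ΔPEEP = 13 − 5 = 8.0 cmH2O.
Original PIP = 425/64.4 + 24.5×0.7667 + 5 = 30.384 cmH2O; new PIP = 30.384 + (8.0) = 38.384 cmH2O.

38.4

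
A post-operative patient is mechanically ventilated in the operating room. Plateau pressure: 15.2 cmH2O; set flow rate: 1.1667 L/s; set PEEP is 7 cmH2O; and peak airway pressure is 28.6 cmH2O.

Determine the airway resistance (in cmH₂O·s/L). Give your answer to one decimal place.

Raw = (PIP − Pplat) / flow = (28.6 − 15.2) / 1.1667 = 13.4 / 1.1667 = 11.485 cmH2O·s/L.

11.5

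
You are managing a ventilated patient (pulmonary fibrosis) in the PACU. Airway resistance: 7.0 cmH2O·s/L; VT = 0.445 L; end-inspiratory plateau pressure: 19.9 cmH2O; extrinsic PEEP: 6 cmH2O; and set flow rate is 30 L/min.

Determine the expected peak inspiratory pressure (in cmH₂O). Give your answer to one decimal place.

23.4

Flow: 30 L/min ÷ 60 = 0.5 L/s.
PIP = Pplat + Raw × flow = 19.9 + 7.0 × 0.5 = 19.9 + 3.5 = 23.4 cmH2O.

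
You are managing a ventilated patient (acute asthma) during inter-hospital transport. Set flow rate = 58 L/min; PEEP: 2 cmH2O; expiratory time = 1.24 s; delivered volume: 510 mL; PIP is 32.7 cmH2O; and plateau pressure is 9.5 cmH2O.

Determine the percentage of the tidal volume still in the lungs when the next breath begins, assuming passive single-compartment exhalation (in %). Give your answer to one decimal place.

Flow: 58 L/min ÷ 60 = 0.9667 L/s.
R = (PIP − Pplat)/V̇ = (32.7 − 9.5) / 0.9667 = 23.2/0.9667 = 23.999 cmH2O·s/L.
C = Vt/(Pplat − PEEP) = 510.0 / (9.5 − 2) = 510.0/7.5 = 68.0 mL/cmH2O.
τ = R × C = 23.999 × 0.068 L/cmH2O = 1.632 s.
Fraction remaining at end-expiration = e^(−Te/τ) = e^(−1.24/1.632) = 0.4678 → 46.78%.

46.8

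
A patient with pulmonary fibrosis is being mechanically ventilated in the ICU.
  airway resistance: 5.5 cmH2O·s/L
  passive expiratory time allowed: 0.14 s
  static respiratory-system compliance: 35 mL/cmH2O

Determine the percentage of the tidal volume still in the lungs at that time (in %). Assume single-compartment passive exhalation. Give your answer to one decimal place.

48.3

τ = R × C = 5.5 × 35 mL/cmH2O = 5.5 × 0.035 L/cmH2O = 0.1925 s.
Passive exhalation: V(t)/V₀ = e^(−t/τ) = e^(−0.14/0.1925) = 0.4832.
Fraction remaining = 0.4832 → 48.32%.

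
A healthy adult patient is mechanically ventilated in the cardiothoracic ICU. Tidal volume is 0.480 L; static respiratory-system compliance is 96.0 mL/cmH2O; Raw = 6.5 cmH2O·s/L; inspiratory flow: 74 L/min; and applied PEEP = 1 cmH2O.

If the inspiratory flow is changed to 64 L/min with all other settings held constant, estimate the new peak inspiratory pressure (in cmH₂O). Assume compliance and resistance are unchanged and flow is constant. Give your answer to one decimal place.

12.9

Flow: 74 L/min ÷ 60 = 1.2333 L/s.
New flow: 64 L/min ÷ 60 = 1.0667 L/s.
PIP = Vt/C + R·V̇ + PEEP (constant-flow equation of motion).
Only the resistive term changes: ΔPIP = R × ΔV̇ = 6.5 × (1.0667 − 1.2333) = 6.5 × -0.1666 = -1.083 cmH2O.
Original PIP = 480/96.0 + 6.5×1.2333 + 1 = 14.016 cmH2O; new PIP = 14.016 + (-1.083) = 12.933 cmH2O.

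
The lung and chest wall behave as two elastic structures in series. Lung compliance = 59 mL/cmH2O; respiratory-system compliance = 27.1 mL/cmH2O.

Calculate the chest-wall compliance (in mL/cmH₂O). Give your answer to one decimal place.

50.1

1/Ccw = 1/Crs − 1/CL.
1/Ccw = 1/27.1 − 1/59 = 0.01995.
Ccw = 50.125 mL/cmH2O.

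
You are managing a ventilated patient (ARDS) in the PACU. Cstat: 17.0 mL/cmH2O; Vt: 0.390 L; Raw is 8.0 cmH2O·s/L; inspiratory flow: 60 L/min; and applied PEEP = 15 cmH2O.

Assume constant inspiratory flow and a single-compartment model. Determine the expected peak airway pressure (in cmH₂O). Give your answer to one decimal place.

45.9

Flow: 60 L/min ÷ 60 = 1 L/s.
Equation of motion (constant flow): PIP = Vt/C + R·V̇ + PEEP.
PIP = 390/17.0 + 8.0×1 + 15 = 22.941 + 8.0 + 15 = 45.941 cmH2O.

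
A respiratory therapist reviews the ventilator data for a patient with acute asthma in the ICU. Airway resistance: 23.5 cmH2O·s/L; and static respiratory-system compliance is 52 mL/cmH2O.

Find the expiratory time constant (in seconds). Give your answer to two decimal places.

τ = R × C = 23.5 × 52 mL/cmH2O = 23.5 × 0.052 L/cmH2O = 1.222 s.

1.22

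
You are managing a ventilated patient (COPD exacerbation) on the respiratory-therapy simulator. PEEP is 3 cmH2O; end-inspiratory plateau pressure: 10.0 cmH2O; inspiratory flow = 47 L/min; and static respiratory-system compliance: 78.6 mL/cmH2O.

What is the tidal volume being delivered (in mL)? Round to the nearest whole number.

550

Vt = Cstat × (Pplat − PEEP) = 78.6 × (10.0 − 3) = 78.6 × 7.0 = 550.2 mL.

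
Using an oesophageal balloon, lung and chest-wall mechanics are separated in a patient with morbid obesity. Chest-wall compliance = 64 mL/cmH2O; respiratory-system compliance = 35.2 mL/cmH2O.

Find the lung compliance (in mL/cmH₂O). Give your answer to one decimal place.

78.2

1/CL = 1/Crs − 1/Ccw.
1/CL = 1/35.2 − 1/64 = 0.01278.
CL = 78.247 mL/cmH2O.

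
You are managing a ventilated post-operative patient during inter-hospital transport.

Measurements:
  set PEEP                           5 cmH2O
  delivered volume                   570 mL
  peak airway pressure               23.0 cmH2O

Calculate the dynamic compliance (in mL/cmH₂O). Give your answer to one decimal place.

31.7

Dynamic compliance = Vt / (PIP − PEEP) = 570 / (23.0 − 5) = 570 / 18.0 = 31.667 mL/cmH2O.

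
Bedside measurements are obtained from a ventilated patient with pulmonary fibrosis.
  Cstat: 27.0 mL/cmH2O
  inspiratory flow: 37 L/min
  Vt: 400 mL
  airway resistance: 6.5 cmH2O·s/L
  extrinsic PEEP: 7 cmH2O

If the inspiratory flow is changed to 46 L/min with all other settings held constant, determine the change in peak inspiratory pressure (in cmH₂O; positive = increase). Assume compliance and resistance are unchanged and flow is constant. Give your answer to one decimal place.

1.0

Flow: 37 L/min ÷ 60 = 0.6167 L/s.
New flow: 46 L/min ÷ 60 = 0.7667 L/s.
PIP = Vt/C + R·V̇ + PEEP (constant-flow equation of motion).
Only the resistive term changes: ΔPIP = R × ΔV̇ = 6.5 × (0.7667 − 0.6167) = 6.5 × 0.15 = 0.975 cmH2O.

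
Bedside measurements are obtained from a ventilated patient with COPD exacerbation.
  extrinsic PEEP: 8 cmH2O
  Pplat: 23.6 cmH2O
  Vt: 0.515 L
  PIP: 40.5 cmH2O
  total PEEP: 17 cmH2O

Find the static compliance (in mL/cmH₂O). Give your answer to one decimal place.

78.0

End-expiratory occlusion gives total PEEP = 17 cmH2O (intrinsic PEEP = 17 − 8 = 9). Use total PEEP for the elastic gradient.
Cstat = Vt / (Pplat − PEEPtotal) = 515 / (23.6 − 17) = 515 / 6.6 = 78.03 mL/cmH2O.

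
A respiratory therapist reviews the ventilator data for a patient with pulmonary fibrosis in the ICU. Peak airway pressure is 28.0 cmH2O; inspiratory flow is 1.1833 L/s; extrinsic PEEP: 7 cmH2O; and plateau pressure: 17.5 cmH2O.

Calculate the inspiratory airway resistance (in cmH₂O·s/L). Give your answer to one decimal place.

8.9

Raw = (PIP − Pplat) / flow = (28.0 − 17.5) / 1.1833 = 10.5 / 1.1833 = 8.873 cmH2O·s/L.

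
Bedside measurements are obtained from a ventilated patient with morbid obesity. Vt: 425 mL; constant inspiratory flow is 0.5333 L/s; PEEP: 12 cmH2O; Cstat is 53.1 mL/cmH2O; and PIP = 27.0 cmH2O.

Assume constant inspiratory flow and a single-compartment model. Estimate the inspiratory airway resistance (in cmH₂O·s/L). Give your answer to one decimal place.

Equation of motion (constant flow): PIP = Vt/C + R·V̇ + PEEP.
R·V̇ = PIP − Vt/C − PEEP = 27.0 − 425/53.1 − 12 = 27.0 − 8.004 − 12 = 6.996 cmH2O.
R = 6.996 / 0.5333 = 13.118 cmH2O·s/L.

13.1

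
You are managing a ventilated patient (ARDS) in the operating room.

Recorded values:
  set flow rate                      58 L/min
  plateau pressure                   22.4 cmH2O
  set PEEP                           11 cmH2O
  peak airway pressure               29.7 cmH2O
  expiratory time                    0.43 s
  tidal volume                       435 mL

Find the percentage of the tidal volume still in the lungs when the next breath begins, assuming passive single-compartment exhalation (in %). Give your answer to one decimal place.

22.5

Flow: 58 L/min ÷ 60 = 0.9667 L/s.
R = (PIP − Pplat)/V̇ = (29.7 − 22.4) / 0.9667 = 7.3/0.9667 = 7.551 cmH2O·s/L.
C = Vt/(Pplat − PEEP) = 435.0 / (22.4 − 11) = 435.0/11.4 = 38.158 mL/cmH2O.
τ = R × C = 7.551 × 0.03816 L/cmH2O = 0.2881 s.
Fraction remaining at end-expiration = e^(−Te/τ) = e^(−0.43/0.2881) = 0.2248 → 22.48%.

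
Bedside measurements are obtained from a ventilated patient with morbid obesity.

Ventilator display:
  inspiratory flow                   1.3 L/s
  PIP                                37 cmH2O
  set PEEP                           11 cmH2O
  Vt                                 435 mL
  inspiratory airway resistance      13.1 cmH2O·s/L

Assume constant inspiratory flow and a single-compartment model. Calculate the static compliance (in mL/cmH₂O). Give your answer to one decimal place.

Equation of motion (constant flow): PIP = Vt/C + R·V̇ + PEEP.
Vt/C = PIP − R·V̇ − PEEP = 37 − 13.1×1.3 − 11 = 37 − 17.03 − 11 = 8.97 cmH2O.
C = Vt / 8.97 = 435 / 8.97 = 48.495 mL/cmH2O.

48.5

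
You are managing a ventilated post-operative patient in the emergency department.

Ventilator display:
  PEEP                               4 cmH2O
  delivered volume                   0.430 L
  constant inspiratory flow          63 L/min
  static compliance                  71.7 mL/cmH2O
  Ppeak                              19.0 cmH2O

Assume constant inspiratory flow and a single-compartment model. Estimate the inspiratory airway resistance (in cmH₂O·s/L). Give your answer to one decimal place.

Flow: 63 L/min ÷ 60 = 1.05 L/s.
Equation of motion (constant flow): PIP = Vt/C + R·V̇ + PEEP.
R·V̇ = PIP − Vt/C − PEEP = 19.0 − 430/71.7 − 4 = 19.0 − 5.997 − 4 = 9.003 cmH2O.
R = 9.003 / 1.05 = 8.574 cmH2O·s/L.

8.6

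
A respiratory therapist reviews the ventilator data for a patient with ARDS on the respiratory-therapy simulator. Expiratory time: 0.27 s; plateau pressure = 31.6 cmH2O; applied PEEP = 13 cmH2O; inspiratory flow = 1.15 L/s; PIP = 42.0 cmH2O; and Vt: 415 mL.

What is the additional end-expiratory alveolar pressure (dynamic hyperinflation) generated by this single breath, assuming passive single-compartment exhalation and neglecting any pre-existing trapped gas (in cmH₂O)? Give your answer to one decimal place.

4.9

R = (PIP − Pplat)/V̇ = (42.0 − 31.6) / 1.15 = 10.4/1.15 = 9.043 cmH2O·s/L.
C = Vt/(Pplat − PEEP) = 415.0 / (31.6 − 13) = 415.0/18.6 = 22.312 mL/cmH2O.
τ = R × C = 9.043 × 0.02231 L/cmH2O = 0.2017 s.
Fraction remaining = e^(−Te/τ) = e^(−0.27/0.2017) = 0.2622; trapped volume = 415.0 × 0.2622 = 108.81 mL.
Additional alveolar pressure from trapping ≈ V_trapped / C = 108.81 / 22.312 = 4.877 cmH2O.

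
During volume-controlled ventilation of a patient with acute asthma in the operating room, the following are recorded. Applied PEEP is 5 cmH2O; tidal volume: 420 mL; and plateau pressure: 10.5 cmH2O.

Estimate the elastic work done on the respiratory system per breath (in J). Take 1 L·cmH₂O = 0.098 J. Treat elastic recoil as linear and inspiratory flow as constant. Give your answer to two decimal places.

0.11

Elastic work ≈ ½ × (Pplat − PEEP) × Vt = 0.5 × (10.5 − 5) × 0.420 L = 0.5 × 5.5 × 0.420 = 1.155 L·cmH2O.
× 0.098 J/(L·cmH2O) → 0.1132 J.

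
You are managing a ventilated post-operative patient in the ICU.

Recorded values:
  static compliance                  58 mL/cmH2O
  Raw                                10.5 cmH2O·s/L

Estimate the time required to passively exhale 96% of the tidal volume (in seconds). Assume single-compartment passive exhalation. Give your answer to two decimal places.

τ = R × C = 10.5 × 58 mL/cmH2O = 10.5 × 0.058 L/cmH2O = 0.609 s.
Exhaled fraction f = 1 − e^(−t/τ) → t = −τ·ln(1 − f) = −0.609·ln(0.04) = 1.96 s.

1.96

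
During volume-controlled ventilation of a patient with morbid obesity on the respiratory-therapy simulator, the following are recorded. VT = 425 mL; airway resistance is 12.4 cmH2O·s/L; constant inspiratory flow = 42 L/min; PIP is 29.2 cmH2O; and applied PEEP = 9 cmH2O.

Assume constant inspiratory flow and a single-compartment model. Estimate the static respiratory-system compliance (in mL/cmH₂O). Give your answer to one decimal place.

Flow: 42 L/min ÷ 60 = 0.7 L/s.
Equation of motion (constant flow): PIP = Vt/C + R·V̇ + PEEP.
Vt/C = PIP − R·V̇ − PEEP = 29.2 − 12.4×0.7 − 9 = 29.2 − 8.68 − 9 = 11.52 cmH2O.
C = Vt / 11.52 = 425 / 11.52 = 36.892 mL/cmH2O.

36.9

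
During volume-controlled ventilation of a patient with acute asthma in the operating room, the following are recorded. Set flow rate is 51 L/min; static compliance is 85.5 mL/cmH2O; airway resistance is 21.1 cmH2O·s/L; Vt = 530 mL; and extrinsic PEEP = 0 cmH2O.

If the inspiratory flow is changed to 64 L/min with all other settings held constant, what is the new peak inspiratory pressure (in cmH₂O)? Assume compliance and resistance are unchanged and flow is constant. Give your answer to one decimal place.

28.7

Flow: 51 L/min ÷ 60 = 0.85 L/s.
New flow: 64 L/min ÷ 60 = 1.0667 L/s.
PIP = Vt/C + R·V̇ + PEEP (constant-flow equation of motion).
Only the resistive term changes: ΔPIP = R × ΔV̇ = 21.1 × (1.0667 − 0.85) = 21.1 × 0.2167 = 4.572 cmH2O.
Original PIP = 530/85.5 + 21.1×0.85 + 0 = 24.134 cmH2O; new PIP = 24.134 + (4.572) = 28.706 cmH2O.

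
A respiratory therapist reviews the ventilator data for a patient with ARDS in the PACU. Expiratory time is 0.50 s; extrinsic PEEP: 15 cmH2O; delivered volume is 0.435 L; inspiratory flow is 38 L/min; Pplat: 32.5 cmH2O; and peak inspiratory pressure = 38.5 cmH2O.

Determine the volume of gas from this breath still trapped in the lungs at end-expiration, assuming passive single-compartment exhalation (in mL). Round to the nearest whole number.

52

Flow: 38 L/min ÷ 60 = 0.6333 L/s.
R = (PIP − Pplat)/V̇ = (38.5 − 32.5) / 0.6333 = 6.0/0.6333 = 9.474 cmH2O·s/L.
C = Vt/(Pplat − PEEP) = 435.0 / (32.5 − 15) = 435.0/17.5 = 24.857 mL/cmH2O.
τ = R × C = 9.474 × 0.02486 L/cmH2O = 0.2355 s.
Fraction remaining = e^(−Te/τ) = e^(−0.50/0.2355) = 0.1197.
Trapped volume = 435.0 × 0.1197 = 52.07 mL.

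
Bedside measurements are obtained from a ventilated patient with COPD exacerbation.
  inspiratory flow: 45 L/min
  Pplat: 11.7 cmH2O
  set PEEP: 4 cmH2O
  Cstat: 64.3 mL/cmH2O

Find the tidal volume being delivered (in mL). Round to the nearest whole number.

495

Vt = Cstat × (Pplat − PEEP) = 64.3 × (11.7 − 4) = 64.3 × 7.7 = 495.11 mL.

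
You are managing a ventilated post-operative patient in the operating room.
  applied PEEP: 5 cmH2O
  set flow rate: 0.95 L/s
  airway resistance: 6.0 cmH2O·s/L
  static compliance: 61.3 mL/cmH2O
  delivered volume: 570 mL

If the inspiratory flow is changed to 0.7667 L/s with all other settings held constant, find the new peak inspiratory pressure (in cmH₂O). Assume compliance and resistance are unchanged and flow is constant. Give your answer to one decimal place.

18.9

PIP = Vt/C + R·V̇ + PEEP (constant-flow equation of motion).
Only the resistive term changes: ΔPIP = R × ΔV̇ = 6.0 × (0.7667 − 0.95) = 6.0 × -0.1833 = -1.1 cmH2O.
Original PIP = 570/61.3 + 6.0×0.95 + 5 = 19.999 cmH2O; new PIP = 19.999 + (-1.1) = 18.899 cmH2O.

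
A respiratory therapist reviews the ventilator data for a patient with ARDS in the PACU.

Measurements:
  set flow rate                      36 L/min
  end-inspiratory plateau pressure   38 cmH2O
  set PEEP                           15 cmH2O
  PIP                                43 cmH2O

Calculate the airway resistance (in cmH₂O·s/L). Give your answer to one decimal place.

8.3

Flow: 36 L/min ÷ 60 = 0.6 L/s.
Raw = (PIP − Pplat) / flow = (43 − 38) / 0.6 = 5.0 / 0.6 = 8.333 cmH2O·s/L.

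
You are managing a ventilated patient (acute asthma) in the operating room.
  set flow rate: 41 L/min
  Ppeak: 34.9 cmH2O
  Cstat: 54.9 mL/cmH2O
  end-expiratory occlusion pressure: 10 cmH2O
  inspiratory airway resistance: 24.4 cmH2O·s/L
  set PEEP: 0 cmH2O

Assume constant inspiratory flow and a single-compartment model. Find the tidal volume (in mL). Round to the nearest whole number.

Flow: 41 L/min ÷ 60 = 0.6833 L/s.
Total PEEP = 10 cmH2O (set 0 + intrinsic 10); this is the baseline alveolar pressure.
Equation of motion (constant flow): PIP = Vt/C + R·V̇ + PEEP.
Vt/C = PIP − R·V̇ − PEEP = 34.9 − 16.673 − 10 = 8.227 cmH2O.
Vt = C × 8.227 = 54.9 × 8.227 = 451.66 mL.

452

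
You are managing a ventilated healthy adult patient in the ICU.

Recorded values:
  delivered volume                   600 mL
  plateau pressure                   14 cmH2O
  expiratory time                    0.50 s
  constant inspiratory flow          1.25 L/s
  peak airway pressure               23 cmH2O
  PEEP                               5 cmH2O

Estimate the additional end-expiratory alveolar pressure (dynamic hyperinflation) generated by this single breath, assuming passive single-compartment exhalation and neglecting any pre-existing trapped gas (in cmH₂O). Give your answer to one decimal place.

3.2

R = (PIP − Pplat)/V̇ = (23 − 14) / 1.25 = 9.0/1.25 = 7.2 cmH2O·s/L.
C = Vt/(Pplat − PEEP) = 600.0 / (14 − 5) = 600.0/9.0 = 66.667 mL/cmH2O.
τ = R × C = 7.2 × 0.06667 L/cmH2O = 0.48 s.
Fraction remaining = e^(−Te/τ) = e^(−0.50/0.48) = 0.3529; trapped volume = 600.0 × 0.3529 = 211.74 mL.
Additional alveolar pressure from trapping ≈ V_trapped / C = 211.74 / 66.667 = 3.176 cmH2O.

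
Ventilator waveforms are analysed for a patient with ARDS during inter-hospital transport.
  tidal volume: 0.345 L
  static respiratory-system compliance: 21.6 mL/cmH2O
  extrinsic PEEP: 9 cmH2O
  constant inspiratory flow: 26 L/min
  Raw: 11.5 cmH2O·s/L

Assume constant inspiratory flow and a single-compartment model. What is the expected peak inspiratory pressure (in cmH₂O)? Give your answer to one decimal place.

Flow: 26 L/min ÷ 60 = 0.4333 L/s.
Equation of motion (constant flow): PIP = Vt/C + R·V̇ + PEEP.
PIP = 345/21.6 + 11.5×0.4333 + 9 = 15.972 + 4.983 + 9 = 29.955 cmH2O.

30.0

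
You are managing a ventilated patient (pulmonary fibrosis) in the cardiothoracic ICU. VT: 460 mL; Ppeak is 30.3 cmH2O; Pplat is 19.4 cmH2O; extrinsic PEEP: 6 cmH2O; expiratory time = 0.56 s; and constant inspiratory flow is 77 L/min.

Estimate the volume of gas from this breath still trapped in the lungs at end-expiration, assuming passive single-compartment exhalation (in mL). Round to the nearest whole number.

Flow: 77 L/min ÷ 60 = 1.2833 L/s.
R = (PIP − Pplat)/V̇ = (30.3 − 19.4) / 1.2833 = 10.9/1.2833 = 8.494 cmH2O·s/L.
C = Vt/(Pplat − PEEP) = 460.0 / (19.4 − 6) = 460.0/13.4 = 34.328 mL/cmH2O.
τ = R × C = 8.494 × 0.03433 L/cmH2O = 0.2916 s.
Fraction remaining = e^(−Te/τ) = e^(−0.56/0.2916) = 0.1465.
Trapped volume = 460.0 × 0.1465 = 67.39 mL.

67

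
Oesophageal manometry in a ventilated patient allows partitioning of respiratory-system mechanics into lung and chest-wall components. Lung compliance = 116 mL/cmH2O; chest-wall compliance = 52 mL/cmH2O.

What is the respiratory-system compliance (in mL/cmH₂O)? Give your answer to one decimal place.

Lung and chest wall are elastances in series: 1/Crs = 1/CL + 1/Ccw.
1/Crs = 1/116 + 1/52 = 0.02785.
Crs = 35.907 mL/cmH2O.

35.9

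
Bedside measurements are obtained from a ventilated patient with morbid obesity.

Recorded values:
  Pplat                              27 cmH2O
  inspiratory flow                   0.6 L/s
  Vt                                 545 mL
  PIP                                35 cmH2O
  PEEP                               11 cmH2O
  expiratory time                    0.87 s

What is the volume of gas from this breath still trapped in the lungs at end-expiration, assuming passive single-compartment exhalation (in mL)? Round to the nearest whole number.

R = (PIP − Pplat)/V̇ = (35 − 27) / 0.6 = 8.0/0.6 = 13.333 cmH2O·s/L.
C = Vt/(Pplat − PEEP) = 545.0 / (27 − 11) = 545.0/16.0 = 34.063 mL/cmH2O.
τ = R × C = 13.333 × 0.03406 L/cmH2O = 0.4541 s.
Fraction remaining = e^(−Te/τ) = e^(−0.87/0.4541) = 0.1472.
Trapped volume = 545.0 × 0.1472 = 80.224 mL.

80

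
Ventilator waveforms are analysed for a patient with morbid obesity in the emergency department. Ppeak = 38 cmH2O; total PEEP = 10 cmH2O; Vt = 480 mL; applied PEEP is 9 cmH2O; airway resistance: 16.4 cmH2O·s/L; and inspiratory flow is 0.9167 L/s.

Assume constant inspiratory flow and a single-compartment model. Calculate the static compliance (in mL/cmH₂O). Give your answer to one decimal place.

37.0

Total PEEP = 10 cmH2O (set 9 + intrinsic 1); this is the baseline alveolar pressure.
Equation of motion (constant flow): PIP = Vt/C + R·V̇ + PEEP.
Vt/C = PIP − R·V̇ − PEEP = 38 − 16.4×0.9167 − 10 = 38 − 15.034 − 10 = 12.966 cmH2O.
C = Vt / 12.966 = 480 / 12.966 = 37.02 mL/cmH2O.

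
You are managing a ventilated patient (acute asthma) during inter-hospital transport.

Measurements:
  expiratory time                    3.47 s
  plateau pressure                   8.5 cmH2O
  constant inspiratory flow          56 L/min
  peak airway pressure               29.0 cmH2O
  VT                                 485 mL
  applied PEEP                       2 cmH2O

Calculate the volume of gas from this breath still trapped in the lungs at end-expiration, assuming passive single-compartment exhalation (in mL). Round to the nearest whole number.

Flow: 56 L/min ÷ 60 = 0.9333 L/s.
R = (PIP − Pplat)/V̇ = (29.0 − 8.5) / 0.9333 = 20.5/0.9333 = 21.965 cmH2O·s/L.
C = Vt/(Pplat − PEEP) = 485.0 / (8.5 − 2) = 485.0/6.5 = 74.615 mL/cmH2O.
τ = R × C = 21.965 × 0.07462 L/cmH2O = 1.639 s.
Fraction remaining = e^(−Te/τ) = e^(−3.47/1.639) = 0.1204.
Trapped volume = 485.0 × 0.1204 = 58.394 mL.

58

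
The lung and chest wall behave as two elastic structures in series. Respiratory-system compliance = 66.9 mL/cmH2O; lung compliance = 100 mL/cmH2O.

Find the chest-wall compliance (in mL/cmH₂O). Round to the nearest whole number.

202

1/Ccw = 1/Crs − 1/CL.
1/Ccw = 1/66.9 − 1/100 = 0.004948.
Ccw = 202.1 mL/cmH2O.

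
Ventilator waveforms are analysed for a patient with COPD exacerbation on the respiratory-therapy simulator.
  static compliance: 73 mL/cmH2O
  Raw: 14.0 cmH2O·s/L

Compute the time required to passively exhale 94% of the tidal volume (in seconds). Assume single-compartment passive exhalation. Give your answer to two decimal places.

2.88

τ = R × C = 14.0 × 73 mL/cmH2O = 14.0 × 0.073 L/cmH2O = 1.022 s.
Exhaled fraction f = 1 − e^(−t/τ) → t = −τ·ln(1 − f) = −1.022·ln(0.06) = 2.875 s.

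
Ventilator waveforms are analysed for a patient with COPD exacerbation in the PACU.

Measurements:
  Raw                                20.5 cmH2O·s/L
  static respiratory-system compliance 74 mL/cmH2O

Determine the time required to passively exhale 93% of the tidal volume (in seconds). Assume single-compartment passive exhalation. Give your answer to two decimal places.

4.03

τ = R × C = 20.5 × 74 mL/cmH2O = 20.5 × 0.074 L/cmH2O = 1.517 s.
Exhaled fraction f = 1 − e^(−t/τ) → t = −τ·ln(1 − f) = −1.517·ln(0.07) = 4.034 s.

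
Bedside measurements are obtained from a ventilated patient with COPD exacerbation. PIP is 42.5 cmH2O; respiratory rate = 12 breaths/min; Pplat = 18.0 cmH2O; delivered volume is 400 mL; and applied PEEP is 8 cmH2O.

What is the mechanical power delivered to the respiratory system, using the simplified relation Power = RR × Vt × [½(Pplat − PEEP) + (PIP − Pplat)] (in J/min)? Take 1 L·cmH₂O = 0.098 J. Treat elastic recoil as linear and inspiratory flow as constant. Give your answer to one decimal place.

13.9

Per-breath work = Vt × [½(Pplat−PEEP) + (PIP−Pplat)] = 0.400 × [0.5×10.0 + 24.5] = 0.400 × 29.5 = 11.8 L·cmH2O.
Power = 12 × 11.8 = 141.6 L·cmH2O/min.
× 0.098 J/(L·cmH2O) → 13.877 J/min.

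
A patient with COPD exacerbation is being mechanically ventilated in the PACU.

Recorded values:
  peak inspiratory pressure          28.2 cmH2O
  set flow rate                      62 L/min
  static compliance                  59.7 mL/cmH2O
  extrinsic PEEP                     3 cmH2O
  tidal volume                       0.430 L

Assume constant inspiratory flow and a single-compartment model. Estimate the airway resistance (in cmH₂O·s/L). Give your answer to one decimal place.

Flow: 62 L/min ÷ 60 = 1.0333 L/s.
Equation of motion (constant flow): PIP = Vt/C + R·V̇ + PEEP.
R·V̇ = PIP − Vt/C − PEEP = 28.2 − 430/59.7 − 3 = 28.2 − 7.203 − 3 = 17.997 cmH2O.
R = 17.997 / 1.0333 = 17.417 cmH2O·s/L.

17.4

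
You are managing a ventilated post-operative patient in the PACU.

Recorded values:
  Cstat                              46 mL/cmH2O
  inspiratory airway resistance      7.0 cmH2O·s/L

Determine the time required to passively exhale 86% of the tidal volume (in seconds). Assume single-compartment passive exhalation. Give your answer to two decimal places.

τ = R × C = 7.0 × 46 mL/cmH2O = 7.0 × 0.046 L/cmH2O = 0.322 s.
Exhaled fraction f = 1 − e^(−t/τ) → t = −τ·ln(1 − f) = −0.322·ln(0.14) = 0.6331 s.

0.63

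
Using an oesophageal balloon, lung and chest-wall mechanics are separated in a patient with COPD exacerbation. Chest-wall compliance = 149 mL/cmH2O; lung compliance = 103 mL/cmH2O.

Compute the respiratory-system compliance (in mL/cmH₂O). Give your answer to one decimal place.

60.9

Lung and chest wall are elastances in series: 1/Crs = 1/CL + 1/Ccw.
1/Crs = 1/103 + 1/149 = 0.01642.
Crs = 60.901 mL/cmH2O.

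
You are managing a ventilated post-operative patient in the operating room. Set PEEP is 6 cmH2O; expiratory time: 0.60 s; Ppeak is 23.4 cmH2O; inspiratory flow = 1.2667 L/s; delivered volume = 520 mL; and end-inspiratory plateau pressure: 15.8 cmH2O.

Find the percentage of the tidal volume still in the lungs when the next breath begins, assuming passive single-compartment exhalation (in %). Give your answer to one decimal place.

R = (PIP − Pplat)/V̇ = (23.4 − 15.8) / 1.2667 = 7.6/1.2667 = 6.0 cmH2O·s/L.
C = Vt/(Pplat − PEEP) = 520.0 / (15.8 − 6) = 520.0/9.8 = 53.061 mL/cmH2O.
τ = R × C = 6.0 × 0.05306 L/cmH2O = 0.3184 s.
Fraction remaining at end-expiration = e^(−Te/τ) = e^(−0.60/0.3184) = 0.1519 → 15.19%.

15.2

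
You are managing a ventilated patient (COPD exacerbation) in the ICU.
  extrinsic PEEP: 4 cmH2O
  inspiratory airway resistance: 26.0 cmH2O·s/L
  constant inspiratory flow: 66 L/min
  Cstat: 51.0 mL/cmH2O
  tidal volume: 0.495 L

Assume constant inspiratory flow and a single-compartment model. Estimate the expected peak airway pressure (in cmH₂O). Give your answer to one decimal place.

42.3

Flow: 66 L/min ÷ 60 = 1.1 L/s.
Equation of motion (constant flow): PIP = Vt/C + R·V̇ + PEEP.
PIP = 495/51.0 + 26.0×1.1 + 4 = 9.706 + 28.6 + 4 = 42.306 cmH2O.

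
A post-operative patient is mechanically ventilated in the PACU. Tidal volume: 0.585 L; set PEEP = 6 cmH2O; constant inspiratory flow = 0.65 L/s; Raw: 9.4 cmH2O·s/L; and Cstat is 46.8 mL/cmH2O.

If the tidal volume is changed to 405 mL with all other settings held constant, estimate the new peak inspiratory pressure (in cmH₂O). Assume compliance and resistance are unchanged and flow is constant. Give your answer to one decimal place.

PIP = Vt/C + R·V̇ + PEEP (constant-flow equation of motion).
Only the elastic term changes: ΔPIP = ΔVt / C = (405 − 585) / 46.8 = -3.846 cmH2O.
Original PIP = 585/46.8 + 9.4×0.65 + 6 = 24.61 cmH2O; new PIP = 24.61 + (-3.846) = 20.764 cmH2O.

20.8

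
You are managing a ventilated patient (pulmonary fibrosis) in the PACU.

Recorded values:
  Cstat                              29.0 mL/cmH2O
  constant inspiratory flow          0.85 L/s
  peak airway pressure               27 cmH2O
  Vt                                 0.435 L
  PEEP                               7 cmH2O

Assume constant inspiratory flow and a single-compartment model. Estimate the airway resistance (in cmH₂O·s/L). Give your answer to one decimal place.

Equation of motion (constant flow): PIP = Vt/C + R·V̇ + PEEP.
R·V̇ = PIP − Vt/C − PEEP = 27 − 435/29.0 − 7 = 27 − 15.0 − 7 = 5.0 cmH2O.
R = 5.0 / 0.85 = 5.882 cmH2O·s/L.

5.9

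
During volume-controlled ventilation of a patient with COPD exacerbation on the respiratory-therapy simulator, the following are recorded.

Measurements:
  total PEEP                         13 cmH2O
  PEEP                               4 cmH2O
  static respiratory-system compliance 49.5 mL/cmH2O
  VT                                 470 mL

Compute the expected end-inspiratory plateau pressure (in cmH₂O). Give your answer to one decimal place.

22.5

End-expiratory occlusion gives total PEEP = 13 cmH2O (intrinsic PEEP = 13 − 4 = 9). Use total PEEP for the elastic gradient.
Pplat = PEEPtotal + Vt / Cstat = 13 + 470 / 49.5 = 13 + 9.495 = 22.495 cmH2O.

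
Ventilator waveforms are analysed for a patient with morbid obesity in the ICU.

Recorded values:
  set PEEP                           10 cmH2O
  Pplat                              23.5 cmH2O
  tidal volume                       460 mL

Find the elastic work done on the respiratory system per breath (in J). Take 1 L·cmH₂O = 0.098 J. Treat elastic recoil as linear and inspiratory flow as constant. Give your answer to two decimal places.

Elastic work ≈ ½ × (Pplat − PEEP) × Vt = 0.5 × (23.5 − 10) × 0.460 L = 0.5 × 13.5 × 0.460 = 3.105 L·cmH2O.
× 0.098 J/(L·cmH2O) → 0.3043 J.

0.30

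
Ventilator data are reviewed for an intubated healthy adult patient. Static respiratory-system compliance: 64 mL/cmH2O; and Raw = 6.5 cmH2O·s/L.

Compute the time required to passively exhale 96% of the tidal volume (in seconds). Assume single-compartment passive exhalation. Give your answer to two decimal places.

τ = R × C = 6.5 × 64 mL/cmH2O = 6.5 × 0.064 L/cmH2O = 0.416 s.
Exhaled fraction f = 1 − e^(−t/τ) → t = −τ·ln(1 − f) = −0.416·ln(0.04) = 1.339 s.

1.34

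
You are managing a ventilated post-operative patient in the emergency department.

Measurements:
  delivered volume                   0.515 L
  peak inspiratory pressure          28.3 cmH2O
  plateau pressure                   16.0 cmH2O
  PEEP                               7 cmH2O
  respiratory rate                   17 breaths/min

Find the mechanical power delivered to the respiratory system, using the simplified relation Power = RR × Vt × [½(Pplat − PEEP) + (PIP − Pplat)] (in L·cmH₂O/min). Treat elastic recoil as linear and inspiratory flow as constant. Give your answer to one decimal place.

Per-breath work = Vt × [½(Pplat−PEEP) + (PIP−Pplat)] = 0.515 × [0.5×9.0 + 12.3] = 0.515 × 16.8 = 8.652 L·cmH2O.
Power = 17 × 8.652 = 147.08 L·cmH2O/min.

147.1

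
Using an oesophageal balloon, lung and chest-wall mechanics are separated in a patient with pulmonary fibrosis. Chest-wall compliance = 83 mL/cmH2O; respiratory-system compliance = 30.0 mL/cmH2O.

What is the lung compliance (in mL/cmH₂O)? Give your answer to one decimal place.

47.0

1/CL = 1/Crs − 1/Ccw.
1/CL = 1/30.0 − 1/83 = 0.02129.
CL = 46.97 mL/cmH2O.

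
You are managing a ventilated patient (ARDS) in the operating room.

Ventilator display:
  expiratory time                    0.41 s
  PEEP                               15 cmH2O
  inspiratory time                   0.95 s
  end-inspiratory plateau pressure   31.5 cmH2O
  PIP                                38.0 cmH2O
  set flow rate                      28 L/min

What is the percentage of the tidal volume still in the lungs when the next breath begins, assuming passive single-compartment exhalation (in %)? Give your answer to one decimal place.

Flow: 28 L/min ÷ 60 = 0.4667 L/s.
Vt = flow × Ti = 0.4667 L/s × 0.95 s × 1000 mL/L = 443.37 mL.
R = (PIP − Pplat)/V̇ = (38.0 − 31.5) / 0.4667 = 6.5/0.4667 = 13.928 cmH2O·s/L.
C = Vt/(Pplat − PEEP) = 443.37 / (31.5 − 15) = 443.37/16.5 = 26.871 mL/cmH2O.
τ = R × C = 13.928 × 0.02687 L/cmH2O = 0.3742 s.
Fraction remaining at end-expiration = e^(−Te/τ) = e^(−0.41/0.3742) = 0.3343 → 33.43%.

33.4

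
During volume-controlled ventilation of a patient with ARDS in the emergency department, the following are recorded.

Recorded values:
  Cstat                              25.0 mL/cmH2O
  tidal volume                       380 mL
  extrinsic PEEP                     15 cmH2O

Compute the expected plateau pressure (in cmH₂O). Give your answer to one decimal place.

Pplat = PEEP + Vt / Cstat = 15 + 380 / 25.0 = 15 + 15.2 = 30.2 cmH2O.

30.2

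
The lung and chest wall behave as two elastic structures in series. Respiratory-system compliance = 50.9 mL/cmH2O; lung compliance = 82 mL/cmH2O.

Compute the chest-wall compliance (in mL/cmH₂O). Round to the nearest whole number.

134

1/Ccw = 1/Crs − 1/CL.
1/Ccw = 1/50.9 − 1/82 = 0.007451.
Ccw = 134.21 mL/cmH2O.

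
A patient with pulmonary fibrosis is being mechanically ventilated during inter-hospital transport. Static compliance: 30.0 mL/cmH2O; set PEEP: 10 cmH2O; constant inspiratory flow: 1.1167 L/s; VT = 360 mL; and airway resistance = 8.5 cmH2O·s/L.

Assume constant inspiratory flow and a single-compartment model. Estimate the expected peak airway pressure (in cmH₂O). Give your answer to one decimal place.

31.5

Equation of motion (constant flow): PIP = Vt/C + R·V̇ + PEEP.
PIP = 360/30.0 + 8.5×1.1167 + 10 = 12.0 + 9.492 + 10 = 31.492 cmH2O.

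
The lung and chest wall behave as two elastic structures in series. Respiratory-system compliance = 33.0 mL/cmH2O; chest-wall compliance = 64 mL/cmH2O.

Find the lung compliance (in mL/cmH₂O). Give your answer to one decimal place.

1/CL = 1/Crs − 1/Ccw.
1/CL = 1/33.0 − 1/64 = 0.01468.
CL = 68.12 mL/cmH2O.

68.1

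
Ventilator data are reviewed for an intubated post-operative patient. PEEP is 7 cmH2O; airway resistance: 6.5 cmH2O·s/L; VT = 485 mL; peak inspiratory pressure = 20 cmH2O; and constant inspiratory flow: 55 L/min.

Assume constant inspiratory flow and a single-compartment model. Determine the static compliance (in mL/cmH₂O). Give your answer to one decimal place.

Flow: 55 L/min ÷ 60 = 0.9167 L/s.
Equation of motion (constant flow): PIP = Vt/C + R·V̇ + PEEP.
Vt/C = PIP − R·V̇ − PEEP = 20 − 6.5×0.9167 − 7 = 20 − 5.959 − 7 = 7.041 cmH2O.
C = Vt / 7.041 = 485 / 7.041 = 68.882 mL/cmH2O.

68.9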